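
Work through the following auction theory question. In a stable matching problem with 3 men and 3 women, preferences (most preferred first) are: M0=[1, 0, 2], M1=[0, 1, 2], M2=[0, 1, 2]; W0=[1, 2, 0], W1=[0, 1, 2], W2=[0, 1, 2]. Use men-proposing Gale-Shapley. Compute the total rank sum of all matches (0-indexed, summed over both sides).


Step 1: Run Gale-Shapley (men propose, women hold best offer):
  M0 proposes to W1; she accepts
  M1 proposes to W0; she accepts
  M2 proposes to W0; rejected
  M2 proposes to W1; rejected
  M2 proposes to W2; she accepts
Step 2: Final matching: W0-M1, W1-M0, W2-M2
Step 3: 0-indexed ranks (man's rank of his match, then woman's): 0 + 0 + 0 + 0 + 2 + 2
Step 4: Total rank sum = 4

4


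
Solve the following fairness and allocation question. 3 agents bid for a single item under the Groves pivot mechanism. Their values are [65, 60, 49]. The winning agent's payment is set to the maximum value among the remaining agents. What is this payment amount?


Step 1: The efficient winner is agent 0 with value 65
Step 2: Other agents' values: [60, 49]
Step 3: Pivot payment = max(others) = 60
Step 4: The winner pays 60

60


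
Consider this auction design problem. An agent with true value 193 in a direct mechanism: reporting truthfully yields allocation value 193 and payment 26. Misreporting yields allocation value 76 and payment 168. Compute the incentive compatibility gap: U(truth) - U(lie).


Step 1: U(truth) = value - payment = 193 - 26 = 167
Step 2: U(lie) = allocation - payment = 76 - 168 = -92
Step 3: IC gap = 167 - (-92) = 259

259


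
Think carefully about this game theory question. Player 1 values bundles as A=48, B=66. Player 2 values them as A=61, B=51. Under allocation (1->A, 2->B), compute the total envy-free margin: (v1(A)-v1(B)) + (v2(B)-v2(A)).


Step 1: Player 1's margin = v1(A) - v1(B) = 48 - 66 = -18
Step 2: Player 2's margin = v2(B) - v2(A) = 51 - 61 = -10
Step 3: Total margin = -18 + -10 = -28

-28


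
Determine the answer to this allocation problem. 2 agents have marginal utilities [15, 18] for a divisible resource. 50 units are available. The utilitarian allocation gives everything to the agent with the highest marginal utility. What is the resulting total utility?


Step 1: The marginal utilities are [15, 18]
Step 2: The highest marginal utility is 18
Step 3: All 50 units go to that agent
Step 4: Total utility = 18 * 50 = 900

900


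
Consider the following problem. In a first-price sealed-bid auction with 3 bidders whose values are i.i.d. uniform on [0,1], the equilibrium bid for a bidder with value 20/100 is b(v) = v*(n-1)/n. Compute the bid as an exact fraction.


Step 1: The symmetric BNE bidding function is b(v) = v * (n-1) / n
Step 2: Substitute v = 1/5 and n = 3
Step 3: b = 1/5 * 2/3
Step 4: b = 2/15

2/15


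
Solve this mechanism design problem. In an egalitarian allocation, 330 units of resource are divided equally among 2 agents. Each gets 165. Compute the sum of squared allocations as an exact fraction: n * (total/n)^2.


Step 1: Each agent's share = 330/2 = 165
Step 2: Square of each share = (165)^2 = 27225
Step 3: Sum of squares = 2 * 27225 = 54450

54450


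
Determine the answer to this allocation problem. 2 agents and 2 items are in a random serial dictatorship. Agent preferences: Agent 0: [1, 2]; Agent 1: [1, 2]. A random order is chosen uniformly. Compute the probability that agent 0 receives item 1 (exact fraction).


Step 1: Agent 0 wants item 1
Step 2: There are 2 possible orderings of agents
Step 3: In 1 orderings, agent 0 gets item 1
Step 4: Probability = 1/2

1/2


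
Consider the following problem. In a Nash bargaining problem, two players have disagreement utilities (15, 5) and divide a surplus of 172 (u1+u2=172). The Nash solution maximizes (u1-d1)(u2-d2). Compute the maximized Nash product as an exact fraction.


Step 1: The Nash solution splits surplus symmetrically above the disagreement point
Step 2: u1 = (total + d1 - d2)/2 = (172 + 15 - 5)/2 = 91
Step 3: u2 = (total - d1 + d2)/2 = (172 - 15 + 5)/2 = 81
Step 4: Nash product = (91 - 15) * (81 - 5)
Step 5: = 76 * 76 = 5776

5776


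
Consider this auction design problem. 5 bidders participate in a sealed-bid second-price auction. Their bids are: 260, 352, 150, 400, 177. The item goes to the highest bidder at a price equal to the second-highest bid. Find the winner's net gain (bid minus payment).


Step 1: Sort bids in descending order: 400, 352, 260, 177, 150
Step 2: The winning bid is the highest: 400
Step 3: The payment equals the second-highest bid: 352
Step 4: Surplus = winner's bid - payment = 400 - 352 = 48

48


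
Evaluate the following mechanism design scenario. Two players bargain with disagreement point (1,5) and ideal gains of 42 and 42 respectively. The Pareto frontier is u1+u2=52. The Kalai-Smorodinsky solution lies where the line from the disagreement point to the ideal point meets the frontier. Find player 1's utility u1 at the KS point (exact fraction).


Step 1: At the KS point, (u1-d1)/r1 = (u2-d2)/r2 = t and u1+u2 = 52
Step 2: u1 = d1 + r1*t and u2 = d2 + r2*t, so (d1 + r1*t) + (d2 + r2*t) = 52
Step 3: t = (52 - 1 - 5)/(42 + 42) = 46/84 = 23/42
Step 4: u1 = d1 + r1*t = 1 + 42 * 23/42 = 24
Step 5: (Check: u2 = d2 + r2*t = 28; u1+u2 = 24 + 28 = 52, on the frontier.)

24


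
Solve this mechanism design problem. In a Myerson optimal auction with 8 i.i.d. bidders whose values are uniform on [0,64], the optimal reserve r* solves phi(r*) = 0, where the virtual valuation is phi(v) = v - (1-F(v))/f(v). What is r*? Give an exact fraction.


Step 1: For U[0,64], F(v) = v/64 and f(v) = 1/64
Step 2: phi(v) = v - (1 - v/64)/(1/64) = v - (64 - v) = 2v - 64
Step 3: Set phi(r*) = 0: 2r* - 64 = 0
Step 4: r* = 64/2 = 32 (the number of bidders n = 8 does not enter)

32


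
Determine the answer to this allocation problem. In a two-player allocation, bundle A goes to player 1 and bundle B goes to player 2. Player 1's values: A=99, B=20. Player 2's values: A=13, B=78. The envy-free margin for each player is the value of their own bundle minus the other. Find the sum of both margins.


Step 1: Player 1's margin = v1(A) - v1(B) = 99 - 20 = 79
Step 2: Player 2's margin = v2(B) - v2(A) = 78 - 13 = 65
Step 3: Total margin = 79 + 65 = 144

144


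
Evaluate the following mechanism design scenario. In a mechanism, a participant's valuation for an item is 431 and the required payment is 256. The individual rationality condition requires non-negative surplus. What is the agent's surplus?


Step 1: Surplus = value - payment = 431 - 256 = 175
Step 2: IR is satisfied (surplus >= 0)

175


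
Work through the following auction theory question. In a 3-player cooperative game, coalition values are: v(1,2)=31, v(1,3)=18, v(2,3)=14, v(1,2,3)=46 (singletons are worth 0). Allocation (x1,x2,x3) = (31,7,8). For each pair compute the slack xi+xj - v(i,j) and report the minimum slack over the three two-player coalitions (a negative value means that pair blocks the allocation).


Step 1: Slack for coalition (1,2): x1+x2 - v12 = 38 - 31 = 7
Step 2: Slack for coalition (1,3): x1+x3 - v13 = 39 - 18 = 21
Step 3: Slack for coalition (2,3): x2+x3 - v23 = 15 - 14 = 1
Step 4: Minimum slack = min(7, 21, 1) = 1, attained by (2,3); no pair can gain by deviating, so the allocation is in the core

1


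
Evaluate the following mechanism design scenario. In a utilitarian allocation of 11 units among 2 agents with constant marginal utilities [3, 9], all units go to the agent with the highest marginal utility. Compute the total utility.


Step 1: The marginal utilities are [3, 9]
Step 2: The highest marginal utility is 9
Step 3: All 11 units go to that agent
Step 4: Total utility = 9 * 11 = 99

99


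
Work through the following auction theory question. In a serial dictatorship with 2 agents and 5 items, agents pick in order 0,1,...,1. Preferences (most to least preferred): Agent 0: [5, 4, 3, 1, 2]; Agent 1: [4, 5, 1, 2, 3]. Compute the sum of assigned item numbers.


Step 1: Agent 0 picks item 5
Step 2: Agent 1 picks item 4
Step 3: Sum = 5 + 4 = 9

9


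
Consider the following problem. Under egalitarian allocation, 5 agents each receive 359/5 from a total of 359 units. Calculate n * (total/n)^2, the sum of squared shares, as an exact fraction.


Step 1: Each agent's share = 359/5
Step 2: Square of each share = (359/5)^2 = 128881/25
Step 3: Sum of squares = 5 * 128881/25 = 128881/5

128881/5


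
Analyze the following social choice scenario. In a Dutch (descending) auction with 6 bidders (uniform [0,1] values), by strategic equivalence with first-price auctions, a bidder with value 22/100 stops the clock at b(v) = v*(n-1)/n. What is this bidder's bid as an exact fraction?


Step 1: Dutch auctions are strategically equivalent to first-price auctions
Step 2: The equilibrium bid is b(v) = v*(n-1)/n
Step 3: b = 11/50 * 5/6
Step 4: b = 11/60

11/60


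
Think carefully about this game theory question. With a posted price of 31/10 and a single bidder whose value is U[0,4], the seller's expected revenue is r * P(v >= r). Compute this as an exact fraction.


Step 1: Posted price r = 31/10, value support [0,4]
Step 2: P(v >= r) = (4 - 31/10)/4 = 9/40
Step 3: Expected revenue = r * P(v >= r) = 31/10 * 9/40
Step 4: Revenue = 279/400

279/400


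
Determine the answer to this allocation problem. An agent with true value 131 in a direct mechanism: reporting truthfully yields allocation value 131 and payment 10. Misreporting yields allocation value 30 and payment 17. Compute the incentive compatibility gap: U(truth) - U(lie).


Step 1: U(truth) = value - payment = 131 - 10 = 121
Step 2: U(lie) = allocation - payment = 30 - 17 = 13
Step 3: IC gap = 121 - 13 = 108

108


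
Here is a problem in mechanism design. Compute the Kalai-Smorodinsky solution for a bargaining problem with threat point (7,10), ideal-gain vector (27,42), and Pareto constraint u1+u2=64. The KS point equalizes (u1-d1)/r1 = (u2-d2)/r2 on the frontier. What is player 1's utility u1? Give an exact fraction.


Step 1: At the KS point, (u1-d1)/r1 = (u2-d2)/r2 = t and u1+u2 = 64
Step 2: u1 = d1 + r1*t and u2 = d2 + r2*t, so (d1 + r1*t) + (d2 + r2*t) = 64
Step 3: t = (64 - 7 - 10)/(27 + 42) = 47/69
Step 4: u1 = d1 + r1*t = 7 + 27 * 47/69 = 584/23
Step 5: (Check: u2 = d2 + r2*t = 888/23; u1+u2 = 584/23 + 888/23 = 64, on the frontier.)

584/23


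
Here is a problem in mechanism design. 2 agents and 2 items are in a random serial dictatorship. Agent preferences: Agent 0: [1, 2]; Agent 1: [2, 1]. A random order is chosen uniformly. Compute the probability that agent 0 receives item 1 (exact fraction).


Step 1: Agent 0 wants item 1
Step 2: There are 2 possible orderings of agents
Step 3: In 2 orderings, agent 0 gets item 1
Step 4: Probability = 2/2 = 1

1


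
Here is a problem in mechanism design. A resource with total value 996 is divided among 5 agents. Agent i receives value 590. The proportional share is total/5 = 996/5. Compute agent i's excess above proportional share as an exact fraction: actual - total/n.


Step 1: Proportional share = 996/5
Step 2: Agent's actual allocation = 590
Step 3: Excess = 590 - 996/5 = 1954/5

1954/5


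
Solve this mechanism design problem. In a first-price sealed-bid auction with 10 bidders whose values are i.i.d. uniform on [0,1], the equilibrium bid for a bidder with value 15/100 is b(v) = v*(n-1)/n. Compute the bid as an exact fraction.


Step 1: The symmetric BNE bidding function is b(v) = v * (n-1) / n
Step 2: Substitute v = 3/20 and n = 10
Step 3: b = 3/20 * 9/10
Step 4: b = 27/200

27/200


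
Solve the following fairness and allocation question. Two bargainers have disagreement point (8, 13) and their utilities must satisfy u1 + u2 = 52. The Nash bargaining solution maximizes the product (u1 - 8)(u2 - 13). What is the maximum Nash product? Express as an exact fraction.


Step 1: The Nash solution splits surplus symmetrically above the disagreement point
Step 2: u1 = (total + d1 - d2)/2 = (52 + 8 - 13)/2 = 47/2
Step 3: u2 = (total - d1 + d2)/2 = (52 - 8 + 13)/2 = 57/2
Step 4: Nash product = (47/2 - 8) * (57/2 - 13)
Step 5: = 31/2 * 31/2 = 961/4

961/4


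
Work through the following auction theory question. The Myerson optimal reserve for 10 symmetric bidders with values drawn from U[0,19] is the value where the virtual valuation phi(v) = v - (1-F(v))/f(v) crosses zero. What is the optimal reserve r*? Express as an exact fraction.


Step 1: For U[0,19], F(v) = v/19 and f(v) = 1/19
Step 2: phi(v) = v - (1 - v/19)/(1/19) = v - (19 - v) = 2v - 19
Step 3: Set phi(r*) = 0: 2r* - 19 = 0
Step 4: r* = 19/2 (the number of bidders n = 10 does not enter)

19/2


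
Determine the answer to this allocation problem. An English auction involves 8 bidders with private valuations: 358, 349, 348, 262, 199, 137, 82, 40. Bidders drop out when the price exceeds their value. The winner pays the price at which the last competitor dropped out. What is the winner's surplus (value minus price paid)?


Step 1: Identify the highest value: 358
Step 2: Identify the second-highest value: 349
Step 3: The final price = second-highest value = 349
Step 4: Surplus = 358 - 349 = 9

9


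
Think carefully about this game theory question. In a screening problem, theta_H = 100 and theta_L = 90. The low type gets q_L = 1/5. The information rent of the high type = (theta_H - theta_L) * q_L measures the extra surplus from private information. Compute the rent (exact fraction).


Step 1: theta_H - theta_L = 100 - 90 = 10
Step 2: Information rent = (theta_H - theta_L) * q_L
Step 3: = 10 * 1/5
Step 4: = 2

2


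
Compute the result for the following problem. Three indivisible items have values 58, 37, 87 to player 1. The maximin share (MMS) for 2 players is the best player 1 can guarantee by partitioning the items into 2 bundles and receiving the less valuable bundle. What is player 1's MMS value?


Step 1: Item values = 58, 37, 87
Step 2: Enumerate all 2-bundle partitions and take the smaller bundle:
  Partition 1: {58} vs {37,87} -> bundles 58, 124; min = 58
  Partition 2: {37} vs {58,87} -> bundles 37, 145; min = 37
  Partition 3: {87} vs {58,37} -> bundles 87, 95; min = 87
Step 3: MMS = max(58, 37, 87) = 87

87


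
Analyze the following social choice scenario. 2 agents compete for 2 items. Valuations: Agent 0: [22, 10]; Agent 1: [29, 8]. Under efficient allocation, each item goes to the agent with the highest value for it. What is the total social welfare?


Step 1: For each item, find the maximum value among all agents.
Step 2: Item 0 -> Agent 1 (value 29)
Step 3: Item 1 -> Agent 0 (value 10)
Step 4: Total welfare = 29 + 10 = 39

39


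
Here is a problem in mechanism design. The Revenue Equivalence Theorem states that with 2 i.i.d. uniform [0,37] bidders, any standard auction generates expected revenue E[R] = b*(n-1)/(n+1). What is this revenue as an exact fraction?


Step 1: By Revenue Equivalence, expected revenue = b*(n-1)/(n+1)
Step 2: Substituting n = 2, b = 37
Step 3: Revenue = 37*(2-1)/(2+1) = 37*1/3
Step 4: Revenue = 37/3

37/3


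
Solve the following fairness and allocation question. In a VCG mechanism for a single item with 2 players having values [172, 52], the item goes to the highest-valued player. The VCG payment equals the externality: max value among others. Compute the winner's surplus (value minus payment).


Step 1: The winner is the agent with the highest value: agent 0 with value 172
Step 2: Values of other agents: [52]
Step 3: VCG payment = max of others' values = 52
Step 4: Surplus = 172 - 52 = 120

120


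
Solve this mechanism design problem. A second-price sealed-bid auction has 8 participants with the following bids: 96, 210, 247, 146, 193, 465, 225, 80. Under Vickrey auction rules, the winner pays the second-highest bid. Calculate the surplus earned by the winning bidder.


Step 1: Sort bids in descending order: 465, 247, 225, 210, 193, 146, 96, 80
Step 2: The winning bid is the highest: 465
Step 3: The payment equals the second-highest bid: 247
Step 4: Surplus = winner's bid - payment = 465 - 247 = 218

218


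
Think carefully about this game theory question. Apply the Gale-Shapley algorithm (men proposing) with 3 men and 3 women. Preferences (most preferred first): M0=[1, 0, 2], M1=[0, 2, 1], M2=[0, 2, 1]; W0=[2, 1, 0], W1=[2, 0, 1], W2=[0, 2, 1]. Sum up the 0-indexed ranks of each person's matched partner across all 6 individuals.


Step 1: Run Gale-Shapley (men propose, women hold best offer):
  M0 proposes to W1; she accepts
  M1 proposes to W0; she accepts
  M2 proposes to W0; she switches from M1
  M1 proposes to W2; she accepts
Step 2: Final matching: W0-M2, W1-M0, W2-M1
Step 3: 0-indexed ranks (man's rank of his match, then woman's): 0 + 0 + 0 + 1 + 1 + 2
Step 4: Total rank sum = 4

4


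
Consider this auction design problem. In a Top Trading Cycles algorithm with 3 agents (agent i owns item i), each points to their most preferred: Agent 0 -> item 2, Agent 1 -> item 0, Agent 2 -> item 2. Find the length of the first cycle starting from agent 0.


Step 1: Trace the pointer graph from agent 0: 0 -> 2 -> 2
Step 2: A cycle is detected when we revisit agent 2
Step 3: The cycle is: 2 -> 2
Step 4: Cycle length = 1

1


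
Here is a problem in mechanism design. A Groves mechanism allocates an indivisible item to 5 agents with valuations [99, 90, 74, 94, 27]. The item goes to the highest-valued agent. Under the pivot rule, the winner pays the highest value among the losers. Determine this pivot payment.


Step 1: The efficient winner is agent 0 with value 99
Step 2: Other agents' values: [90, 74, 94, 27]
Step 3: Pivot payment = max(others) = 94
Step 4: The winner pays 94

94


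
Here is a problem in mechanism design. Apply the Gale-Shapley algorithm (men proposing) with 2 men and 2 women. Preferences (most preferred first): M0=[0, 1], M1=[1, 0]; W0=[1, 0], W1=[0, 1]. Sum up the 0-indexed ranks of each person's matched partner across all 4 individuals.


Step 1: Run Gale-Shapley (men propose, women hold best offer):
  M0 proposes to W0; she accepts
  M1 proposes to W1; she accepts
Step 2: Final matching: W0-M0, W1-M1
Step 3: 0-indexed ranks (man's rank of his match, then woman's): 0 + 1 + 0 + 1
Step 4: Total rank sum = 2

2


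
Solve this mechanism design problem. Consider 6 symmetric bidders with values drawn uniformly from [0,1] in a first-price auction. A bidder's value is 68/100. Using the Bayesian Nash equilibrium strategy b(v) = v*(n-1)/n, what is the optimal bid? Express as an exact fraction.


Step 1: The symmetric BNE bidding function is b(v) = v * (n-1) / n
Step 2: Substitute v = 17/25 and n = 6
Step 3: b = 17/25 * 5/6
Step 4: b = 17/30

17/30


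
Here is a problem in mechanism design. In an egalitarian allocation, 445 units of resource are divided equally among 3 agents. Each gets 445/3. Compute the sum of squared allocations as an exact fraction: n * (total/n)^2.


Step 1: Each agent's share = 445/3
Step 2: Square of each share = (445/3)^2 = 198025/9
Step 3: Sum of squares = 3 * 198025/9 = 198025/3

198025/3


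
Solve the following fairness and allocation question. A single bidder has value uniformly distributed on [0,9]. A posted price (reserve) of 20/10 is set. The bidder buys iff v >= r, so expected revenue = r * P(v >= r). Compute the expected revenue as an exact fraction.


Step 1: Posted price r = 2, value support [0,9]
Step 2: P(v >= r) = (9 - 2)/9 = 7/9
Step 3: Expected revenue = r * P(v >= r) = 2 * 7/9
Step 4: Revenue = 14/9

14/9


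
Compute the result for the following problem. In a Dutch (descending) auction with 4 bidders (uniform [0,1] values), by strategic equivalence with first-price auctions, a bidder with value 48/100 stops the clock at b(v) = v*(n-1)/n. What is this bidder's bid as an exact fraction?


Step 1: Dutch auctions are strategically equivalent to first-price auctions
Step 2: The equilibrium bid is b(v) = v*(n-1)/n
Step 3: b = 12/25 * 3/4
Step 4: b = 9/25

9/25


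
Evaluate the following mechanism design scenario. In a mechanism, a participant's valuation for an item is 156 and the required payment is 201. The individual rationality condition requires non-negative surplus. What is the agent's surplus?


Step 1: Surplus = value - payment = 156 - 201 = -45
Step 2: IR is violated (surplus < 0)

-45


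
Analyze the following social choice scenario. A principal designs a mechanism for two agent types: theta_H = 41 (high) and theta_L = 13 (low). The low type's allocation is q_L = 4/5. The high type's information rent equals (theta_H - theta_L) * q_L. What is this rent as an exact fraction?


Step 1: theta_H - theta_L = 41 - 13 = 28
Step 2: Information rent = (theta_H - theta_L) * q_L
Step 3: = 28 * 4/5
Step 4: = 112/5

112/5


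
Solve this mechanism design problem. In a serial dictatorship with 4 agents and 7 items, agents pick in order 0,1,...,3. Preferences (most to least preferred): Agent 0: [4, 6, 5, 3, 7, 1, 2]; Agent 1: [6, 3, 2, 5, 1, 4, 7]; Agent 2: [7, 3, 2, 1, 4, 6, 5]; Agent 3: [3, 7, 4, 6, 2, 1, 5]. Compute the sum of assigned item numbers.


Step 1: Agent 0 picks item 4
Step 2: Agent 1 picks item 6
Step 3: Agent 2 picks item 7
Step 4: Agent 3 picks item 3
Step 5: Sum = 4 + 6 + 7 + 3 = 20

20


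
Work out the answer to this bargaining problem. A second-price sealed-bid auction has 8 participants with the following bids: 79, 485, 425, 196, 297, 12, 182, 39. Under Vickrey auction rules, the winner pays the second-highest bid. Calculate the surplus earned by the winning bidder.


Step 1: Sort bids in descending order: 485, 425, 297, 196, 182, 79, 39, 12
Step 2: The winning bid is the highest: 485
Step 3: The payment equals the second-highest bid: 425
Step 4: Surplus = winner's bid - payment = 485 - 425 = 60

60


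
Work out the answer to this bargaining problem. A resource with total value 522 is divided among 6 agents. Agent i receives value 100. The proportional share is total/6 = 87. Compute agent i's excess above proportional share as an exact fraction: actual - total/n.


Step 1: Proportional share = 522/6 = 87
Step 2: Agent's actual allocation = 100
Step 3: Excess = 100 - 87 = 13

13


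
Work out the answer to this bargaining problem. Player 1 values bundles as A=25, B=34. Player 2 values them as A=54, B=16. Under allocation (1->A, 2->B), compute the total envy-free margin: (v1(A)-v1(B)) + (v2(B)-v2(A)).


Step 1: Player 1's margin = v1(A) - v1(B) = 25 - 34 = -9
Step 2: Player 2's margin = v2(B) - v2(A) = 16 - 54 = -38
Step 3: Total margin = -9 + -38 = -47

-47


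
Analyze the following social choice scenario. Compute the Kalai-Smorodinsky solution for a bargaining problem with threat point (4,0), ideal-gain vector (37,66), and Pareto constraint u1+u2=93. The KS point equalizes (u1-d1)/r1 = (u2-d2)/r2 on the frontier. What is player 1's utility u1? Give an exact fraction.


Step 1: At the KS point, (u1-d1)/r1 = (u2-d2)/r2 = t and u1+u2 = 93
Step 2: u1 = d1 + r1*t and u2 = d2 + r2*t, so (d1 + r1*t) + (d2 + r2*t) = 93
Step 3: t = (93 - 4 - 0)/(37 + 66) = 89/103
Step 4: u1 = d1 + r1*t = 4 + 37 * 89/103 = 3705/103
Step 5: (Check: u2 = d2 + r2*t = 5874/103; u1+u2 = 3705/103 + 5874/103 = 93, on the frontier.)

3705/103


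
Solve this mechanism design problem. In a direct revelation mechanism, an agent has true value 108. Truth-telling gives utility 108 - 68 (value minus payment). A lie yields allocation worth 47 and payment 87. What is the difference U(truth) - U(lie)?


Step 1: U(truth) = value - payment = 108 - 68 = 40
Step 2: U(lie) = allocation - payment = 47 - 87 = -40
Step 3: IC gap = 40 - (-40) = 80

80


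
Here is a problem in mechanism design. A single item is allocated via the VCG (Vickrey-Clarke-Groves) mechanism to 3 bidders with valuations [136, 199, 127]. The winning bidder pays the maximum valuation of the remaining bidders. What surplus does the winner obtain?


Step 1: The winner is the agent with the highest value: agent 1 with value 199
Step 2: Values of other agents: [136, 127]
Step 3: VCG payment = max of others' values = 136
Step 4: Surplus = 199 - 136 = 63

63


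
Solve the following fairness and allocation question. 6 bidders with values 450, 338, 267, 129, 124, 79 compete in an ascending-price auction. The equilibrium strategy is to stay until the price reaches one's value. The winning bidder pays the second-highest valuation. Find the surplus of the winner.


Step 1: Identify the highest value: 450
Step 2: Identify the second-highest value: 338
Step 3: The final price = second-highest value = 338
Step 4: Surplus = 450 - 338 = 112

112


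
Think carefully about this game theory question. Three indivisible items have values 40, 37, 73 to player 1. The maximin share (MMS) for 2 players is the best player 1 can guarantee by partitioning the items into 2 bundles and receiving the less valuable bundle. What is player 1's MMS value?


Step 1: Item values = 40, 37, 73
Step 2: Enumerate all 2-bundle partitions and take the smaller bundle:
  Partition 1: {40} vs {37,73} -> bundles 40, 110; min = 40
  Partition 2: {37} vs {40,73} -> bundles 37, 113; min = 37
  Partition 3: {73} vs {40,37} -> bundles 73, 77; min = 73
Step 3: MMS = max(40, 37, 73) = 73

73


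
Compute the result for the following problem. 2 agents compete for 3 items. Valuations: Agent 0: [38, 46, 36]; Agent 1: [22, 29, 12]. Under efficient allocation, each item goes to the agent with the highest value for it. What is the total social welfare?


Step 1: For each item, find the maximum value among all agents.
Step 2: Item 0 -> Agent 0 (value 38)
Step 3: Item 1 -> Agent 0 (value 46)
Step 4: Item 2 -> Agent 0 (value 36)
Step 5: Total welfare = 38 + 46 + 36 = 120

120


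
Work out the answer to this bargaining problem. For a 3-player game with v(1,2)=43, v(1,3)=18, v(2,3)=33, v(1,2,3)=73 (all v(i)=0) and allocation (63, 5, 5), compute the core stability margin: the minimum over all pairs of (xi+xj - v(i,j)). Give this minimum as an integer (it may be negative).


Step 1: Slack for coalition (1,2): x1+x2 - v12 = 68 - 43 = 25
Step 2: Slack for coalition (1,3): x1+x3 - v13 = 68 - 18 = 50
Step 3: Slack for coalition (2,3): x2+x3 - v23 = 10 - 33 = -23
Step 4: Minimum slack = min(25, 50, -23) = -23, attained by (2,3); coalition (2,3) can block (slack < 0), so the allocation is not in the core

-23


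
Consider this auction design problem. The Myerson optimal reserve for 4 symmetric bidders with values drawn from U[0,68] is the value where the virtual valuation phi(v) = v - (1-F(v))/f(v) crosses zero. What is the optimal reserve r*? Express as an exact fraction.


Step 1: For U[0,68], F(v) = v/68 and f(v) = 1/68
Step 2: phi(v) = v - (1 - v/68)/(1/68) = v - (68 - v) = 2v - 68
Step 3: Set phi(r*) = 0: 2r* - 68 = 0
Step 4: r* = 68/2 = 34 (the number of bidders n = 4 does not enter)

34


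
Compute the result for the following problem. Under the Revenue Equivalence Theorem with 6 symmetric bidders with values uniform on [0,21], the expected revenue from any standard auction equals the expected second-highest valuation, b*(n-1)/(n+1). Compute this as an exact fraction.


Step 1: By Revenue Equivalence, expected revenue = b*(n-1)/(n+1)
Step 2: Substituting n = 6, b = 21
Step 3: Revenue = 21*(6-1)/(6+1) = 21*5/7
Step 4: Revenue = 105/7 = 15

15


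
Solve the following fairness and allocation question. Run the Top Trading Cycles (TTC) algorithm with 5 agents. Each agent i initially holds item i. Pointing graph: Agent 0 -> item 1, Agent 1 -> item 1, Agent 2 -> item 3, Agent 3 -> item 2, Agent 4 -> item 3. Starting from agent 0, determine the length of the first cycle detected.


Step 1: Trace the pointer graph from agent 0: 0 -> 1 -> 1
Step 2: A cycle is detected when we revisit agent 1
Step 3: The cycle is: 1 -> 1
Step 4: Cycle length = 1

1


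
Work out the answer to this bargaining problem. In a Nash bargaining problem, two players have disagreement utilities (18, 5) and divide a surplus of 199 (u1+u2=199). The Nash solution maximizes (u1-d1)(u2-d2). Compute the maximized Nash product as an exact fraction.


Step 1: The Nash solution splits surplus symmetrically above the disagreement point
Step 2: u1 = (total + d1 - d2)/2 = (199 + 18 - 5)/2 = 106
Step 3: u2 = (total - d1 + d2)/2 = (199 - 18 + 5)/2 = 93
Step 4: Nash product = (106 - 18) * (93 - 5)
Step 5: = 88 * 88 = 7744

7744


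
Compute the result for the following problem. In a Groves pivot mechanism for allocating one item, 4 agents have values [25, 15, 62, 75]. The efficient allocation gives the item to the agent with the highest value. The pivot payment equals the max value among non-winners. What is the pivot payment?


Step 1: The efficient winner is agent 3 with value 75
Step 2: Other agents' values: [25, 15, 62]
Step 3: Pivot payment = max(others) = 62
Step 4: The winner pays 62

62


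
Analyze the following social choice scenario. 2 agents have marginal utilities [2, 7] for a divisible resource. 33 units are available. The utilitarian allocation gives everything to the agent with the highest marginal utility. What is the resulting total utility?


Step 1: The marginal utilities are [2, 7]
Step 2: The highest marginal utility is 7
Step 3: All 33 units go to that agent
Step 4: Total utility = 7 * 33 = 231

231


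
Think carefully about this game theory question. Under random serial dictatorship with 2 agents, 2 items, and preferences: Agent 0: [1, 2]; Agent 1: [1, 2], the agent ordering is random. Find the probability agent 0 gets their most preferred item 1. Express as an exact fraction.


Step 1: Agent 0 wants item 1
Step 2: There are 2 possible orderings of agents
Step 3: In 1 orderings, agent 0 gets item 1
Step 4: Probability = 1/2

1/2


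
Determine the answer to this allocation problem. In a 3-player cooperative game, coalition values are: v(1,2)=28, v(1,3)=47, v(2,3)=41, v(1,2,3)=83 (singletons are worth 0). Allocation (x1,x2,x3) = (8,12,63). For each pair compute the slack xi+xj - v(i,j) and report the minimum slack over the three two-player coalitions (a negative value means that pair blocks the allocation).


Step 1: Slack for coalition (1,2): x1+x2 - v12 = 20 - 28 = -8
Step 2: Slack for coalition (1,3): x1+x3 - v13 = 71 - 47 = 24
Step 3: Slack for coalition (2,3): x2+x3 - v23 = 75 - 41 = 34
Step 4: Minimum slack = min(-8, 24, 34) = -8, attained by (1,2); coalition (1,2) can block (slack < 0), so the allocation is not in the core

-8


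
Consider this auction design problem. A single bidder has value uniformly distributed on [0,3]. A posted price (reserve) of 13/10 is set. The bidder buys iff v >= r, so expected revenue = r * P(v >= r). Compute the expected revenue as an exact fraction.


Step 1: Posted price r = 13/10, value support [0,3]
Step 2: P(v >= r) = (3 - 13/10)/3 = 17/30
Step 3: Expected revenue = r * P(v >= r) = 13/10 * 17/30
Step 4: Revenue = 221/300

221/300


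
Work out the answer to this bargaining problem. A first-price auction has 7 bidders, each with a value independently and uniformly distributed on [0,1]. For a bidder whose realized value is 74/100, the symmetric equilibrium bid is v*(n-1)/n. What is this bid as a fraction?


Step 1: The symmetric BNE bidding function is b(v) = v * (n-1) / n
Step 2: Substitute v = 37/50 and n = 7
Step 3: b = 37/50 * 6/7
Step 4: b = 111/175

111/175


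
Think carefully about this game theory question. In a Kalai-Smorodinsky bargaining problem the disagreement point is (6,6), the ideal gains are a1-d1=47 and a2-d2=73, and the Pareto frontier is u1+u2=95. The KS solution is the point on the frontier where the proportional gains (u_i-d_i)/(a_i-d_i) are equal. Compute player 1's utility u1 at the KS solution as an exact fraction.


Step 1: At the KS point, (u1-d1)/r1 = (u2-d2)/r2 = t and u1+u2 = 95
Step 2: u1 = d1 + r1*t and u2 = d2 + r2*t, so (d1 + r1*t) + (d2 + r2*t) = 95
Step 3: t = (95 - 6 - 6)/(47 + 73) = 83/120
Step 4: u1 = d1 + r1*t = 6 + 47 * 83/120 = 4621/120
Step 5: (Check: u2 = d2 + r2*t = 6779/120; u1+u2 = 4621/120 + 6779/120 = 95, on the frontier.)

4621/120


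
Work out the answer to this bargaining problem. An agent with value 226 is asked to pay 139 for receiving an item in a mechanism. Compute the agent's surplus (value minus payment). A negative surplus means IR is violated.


Step 1: Surplus = value - payment = 226 - 139 = 87
Step 2: IR is satisfied (surplus >= 0)

87


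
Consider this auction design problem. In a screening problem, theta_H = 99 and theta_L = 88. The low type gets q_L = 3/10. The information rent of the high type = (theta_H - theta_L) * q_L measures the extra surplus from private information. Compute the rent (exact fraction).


Step 1: theta_H - theta_L = 99 - 88 = 11
Step 2: Information rent = (theta_H - theta_L) * q_L
Step 3: = 11 * 3/10
Step 4: = 33/10

33/10


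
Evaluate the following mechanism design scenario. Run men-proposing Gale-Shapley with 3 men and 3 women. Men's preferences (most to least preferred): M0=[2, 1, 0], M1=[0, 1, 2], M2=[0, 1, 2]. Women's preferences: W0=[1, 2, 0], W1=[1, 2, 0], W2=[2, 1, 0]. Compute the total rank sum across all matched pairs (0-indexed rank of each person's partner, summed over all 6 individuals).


Step 1: Run Gale-Shapley (men propose, women hold best offer):
  M0 proposes to W2; she accepts
  M1 proposes to W0; she accepts
  M2 proposes to W0; rejected
  M2 proposes to W1; she accepts
Step 2: Final matching: W0-M1, W1-M2, W2-M0
Step 3: 0-indexed ranks (man's rank of his match, then woman's): 0 + 0 + 1 + 1 + 0 + 2
Step 4: Total rank sum = 4

4


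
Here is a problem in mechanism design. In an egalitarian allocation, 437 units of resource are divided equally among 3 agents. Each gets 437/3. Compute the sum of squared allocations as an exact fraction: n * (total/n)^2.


Step 1: Each agent's share = 437/3
Step 2: Square of each share = (437/3)^2 = 190969/9
Step 3: Sum of squares = 3 * 190969/9 = 190969/3

190969/3


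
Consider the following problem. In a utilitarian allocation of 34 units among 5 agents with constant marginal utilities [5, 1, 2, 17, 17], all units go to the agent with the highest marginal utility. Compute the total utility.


Step 1: The marginal utilities are [5, 1, 2, 17, 17]
Step 2: The highest marginal utility is 17
Step 3: All 34 units go to that agent
Step 4: Total utility = 17 * 34 = 578

578


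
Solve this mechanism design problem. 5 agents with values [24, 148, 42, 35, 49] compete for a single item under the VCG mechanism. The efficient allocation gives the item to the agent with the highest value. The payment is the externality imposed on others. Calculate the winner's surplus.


Step 1: The winner is the agent with the highest value: agent 1 with value 148
Step 2: Values of other agents: [24, 42, 35, 49]
Step 3: VCG payment = max of others' values = 49
Step 4: Surplus = 148 - 49 = 99

99


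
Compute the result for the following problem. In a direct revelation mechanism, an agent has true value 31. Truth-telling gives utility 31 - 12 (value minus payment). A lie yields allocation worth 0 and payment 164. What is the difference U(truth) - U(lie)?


Step 1: U(truth) = value - payment = 31 - 12 = 19
Step 2: U(lie) = allocation - payment = 0 - 164 = -164
Step 3: IC gap = 19 - (-164) = 183

183


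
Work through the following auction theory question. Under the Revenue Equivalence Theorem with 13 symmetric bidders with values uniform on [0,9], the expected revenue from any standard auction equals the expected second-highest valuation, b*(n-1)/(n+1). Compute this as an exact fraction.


Step 1: By Revenue Equivalence, expected revenue = b*(n-1)/(n+1)
Step 2: Substituting n = 13, b = 9
Step 3: Revenue = 9*(13-1)/(13+1) = 9*12/14
Step 4: Revenue = 108/14 = 54/7

54/7


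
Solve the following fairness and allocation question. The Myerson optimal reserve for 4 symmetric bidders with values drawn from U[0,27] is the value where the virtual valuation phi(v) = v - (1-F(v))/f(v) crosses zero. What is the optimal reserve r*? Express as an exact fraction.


Step 1: For U[0,27], F(v) = v/27 and f(v) = 1/27
Step 2: phi(v) = v - (1 - v/27)/(1/27) = v - (27 - v) = 2v - 27
Step 3: Set phi(r*) = 0: 2r* - 27 = 0
Step 4: r* = 27/2 (the number of bidders n = 4 does not enter)

27/2


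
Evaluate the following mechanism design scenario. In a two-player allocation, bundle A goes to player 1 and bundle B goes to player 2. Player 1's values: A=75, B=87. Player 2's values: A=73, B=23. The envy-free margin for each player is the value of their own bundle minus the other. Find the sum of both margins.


Step 1: Player 1's margin = v1(A) - v1(B) = 75 - 87 = -12
Step 2: Player 2's margin = v2(B) - v2(A) = 23 - 73 = -50
Step 3: Total margin = -12 + -50 = -62

-62


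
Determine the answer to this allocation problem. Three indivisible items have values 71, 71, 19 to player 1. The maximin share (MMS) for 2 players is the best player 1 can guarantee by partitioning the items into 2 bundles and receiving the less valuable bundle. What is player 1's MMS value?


Step 1: Item values = 71, 71, 19
Step 2: Enumerate all 2-bundle partitions and take the smaller bundle:
  Partition 1: {71} vs {71,19} -> bundles 71, 90; min = 71
  Partition 2: {71} vs {71,19} -> bundles 71, 90; min = 71
  Partition 3: {19} vs {71,71} -> bundles 19, 142; min = 19
Step 3: MMS = max(71, 71, 19) = 71

71


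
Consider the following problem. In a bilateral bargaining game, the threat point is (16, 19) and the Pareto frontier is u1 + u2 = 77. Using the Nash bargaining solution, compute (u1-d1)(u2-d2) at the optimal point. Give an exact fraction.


Step 1: The Nash solution splits surplus symmetrically above the disagreement point
Step 2: u1 = (total + d1 - d2)/2 = (77 + 16 - 19)/2 = 37
Step 3: u2 = (total - d1 + d2)/2 = (77 - 16 + 19)/2 = 40
Step 4: Nash product = (37 - 16) * (40 - 19)
Step 5: = 21 * 21 = 441

441


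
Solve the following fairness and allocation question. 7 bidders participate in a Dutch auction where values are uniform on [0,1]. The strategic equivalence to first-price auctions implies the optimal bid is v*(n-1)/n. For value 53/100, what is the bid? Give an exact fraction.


Step 1: Dutch auctions are strategically equivalent to first-price auctions
Step 2: The equilibrium bid is b(v) = v*(n-1)/n
Step 3: b = 53/100 * 6/7
Step 4: b = 159/350

159/350


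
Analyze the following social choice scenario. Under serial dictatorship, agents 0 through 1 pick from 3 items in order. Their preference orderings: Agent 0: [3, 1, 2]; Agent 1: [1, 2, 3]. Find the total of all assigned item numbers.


Step 1: Agent 0 picks item 3
Step 2: Agent 1 picks item 1
Step 3: Sum = 3 + 1 = 4

4


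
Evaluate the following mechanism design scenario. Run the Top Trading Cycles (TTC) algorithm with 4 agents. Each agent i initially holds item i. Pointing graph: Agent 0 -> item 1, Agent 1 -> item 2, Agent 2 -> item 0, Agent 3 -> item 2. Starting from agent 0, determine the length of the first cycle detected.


Step 1: Trace the pointer graph from agent 0: 0 -> 1 -> 2 -> 0
Step 2: A cycle is detected when we revisit agent 0
Step 3: The cycle is: 0 -> 1 -> 2 -> 0
Step 4: Cycle length = 3

3


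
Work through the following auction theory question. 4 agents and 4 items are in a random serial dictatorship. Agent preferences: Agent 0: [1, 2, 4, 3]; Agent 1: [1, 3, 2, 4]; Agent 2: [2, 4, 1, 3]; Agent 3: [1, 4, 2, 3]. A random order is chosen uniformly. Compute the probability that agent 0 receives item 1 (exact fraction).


Step 1: Agent 0 wants item 1
Step 2: There are 24 possible orderings of agents
Step 3: In 8 orderings, agent 0 gets item 1
Step 4: Probability = 8/24 = 1/3

1/3


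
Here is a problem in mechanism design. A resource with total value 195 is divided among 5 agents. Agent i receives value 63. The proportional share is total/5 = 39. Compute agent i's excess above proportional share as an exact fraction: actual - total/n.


Step 1: Proportional share = 195/5 = 39
Step 2: Agent's actual allocation = 63
Step 3: Excess = 63 - 39 = 24

24
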